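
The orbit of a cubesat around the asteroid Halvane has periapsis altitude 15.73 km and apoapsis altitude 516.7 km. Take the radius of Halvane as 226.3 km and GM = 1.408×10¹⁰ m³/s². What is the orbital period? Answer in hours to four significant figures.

r_p = 226.3 + 15.73 = 242.03 km = 2.4203×10⁵ m.
r_a = 226.3 + 516.7 = 743.00 km = 7.4300×10⁵ m.
Semi-major axis a = (r_p + r_a)/2 = (242.03 + 743.00)/2 = 492.51 km = 4.925×10⁵ m.
By Kepler's third law T = 2π√(a³/μ) = 2π × 2.913×10³ = 1.830×10⁴ s.
= 5.084 hours.

T ≈ 5.084 hours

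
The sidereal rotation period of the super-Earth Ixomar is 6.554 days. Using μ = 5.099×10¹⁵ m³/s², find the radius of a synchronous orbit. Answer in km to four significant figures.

r_sync ≈ 3.460×10⁵ km

T = 6.554 days = 5.663×10⁵ s.
A synchronous orbit has period T, so by Kepler's third law a = (μT²/4π²)^(1/3).
μT²/4π² = 5.099×10¹⁵ × (5.663×10⁵)² / 39.48 = 4.142×10²⁵ m³.
a = 3.460×10⁸ m = 3.4598×10⁵ km.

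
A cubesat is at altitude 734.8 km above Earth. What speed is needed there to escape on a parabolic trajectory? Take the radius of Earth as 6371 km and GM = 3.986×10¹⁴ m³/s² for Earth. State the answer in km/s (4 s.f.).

v_esc ≈ 10.59 km/s

r = 6371 + 734.8 = 7105.8 km = 7.1058×10⁶ m.
Escape speed v_esc = √(2μ/r) = √(2 × 3.986×10¹⁴ / 7.106×10⁶) = √(1.122×10⁸) = 10590 m/s.
= 10.59 km/s.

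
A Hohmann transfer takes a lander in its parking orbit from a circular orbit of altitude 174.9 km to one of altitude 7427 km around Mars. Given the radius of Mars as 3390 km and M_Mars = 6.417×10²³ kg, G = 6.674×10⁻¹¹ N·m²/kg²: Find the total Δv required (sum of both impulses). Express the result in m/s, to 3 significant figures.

Δv_total ≈ 1370 m/s

μ = GM = 6.674×10⁻¹¹ × 6.417×10²³ = 4.283×10¹³ m³/s².
r₁ = 3390 + 174.9 = 3564.9 km = 3.5649×10⁶ m.
r₂ = 3390 + 7427 = 10817 km = 1.0817×10⁷ m.
Transfer ellipse a_t = (r₁ + r₂)/2 = 7.191×10⁶ m.
At r₁: circular v_c1 = √(μ/r₁) = 3466 m/s; transfer-periapsis v_p = √[μ(2/r₁ − 1/a_t)] = 4251 m/s.
Δv₁ = v_p − v_c1 = 785.0 m/s.
At r₂: circular v_c2 = √(μ/r₂) = 1990 m/s; transfer-apoapsis v_a = √[μ(2/r₂ − 1/a_t)] = 1401 m/s.
Δv₂ = v_c2 − v_a = 588.8 m/s.
Total Δv = Δv₁ + Δv₂ = 1374 m/s.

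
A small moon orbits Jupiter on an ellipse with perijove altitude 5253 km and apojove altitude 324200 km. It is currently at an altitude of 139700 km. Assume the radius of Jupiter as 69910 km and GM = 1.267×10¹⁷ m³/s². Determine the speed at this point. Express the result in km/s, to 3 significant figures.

v ≈ 25.9 km/s

r_p = 69910 + 5253 = 75163 km = 7.5163×10⁷ m.
r_a = 69910 + 324200 = 394110 km = 3.9411×10⁸ m.
r = 69910 + 139700 = 2.0961×10⁵ km = 2.096×10⁸ m.
Semi-major axis a = (r_p + r_a)/2 = 2.3464×10⁵ km = 2.346×10⁸ m.
Vis-viva: v² = μ(2/r − 1/a) = 1.267×10¹⁷ × (9.542×10⁻⁹ − 4.262×10⁻⁹) = 6.689×10⁸ m²/s².
v = 25860 m/s = 25.86 km/s.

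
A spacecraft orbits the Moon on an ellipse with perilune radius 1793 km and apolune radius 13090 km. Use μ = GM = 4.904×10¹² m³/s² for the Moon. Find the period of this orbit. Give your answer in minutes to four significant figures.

T ≈ 959.9 minutes

Semi-major axis a = (r_p + r_a)/2 = (1793.0 + 13090)/2 = 7441.5 km = 7.442×10⁶ m.
By Kepler's third law T = 2π√(a³/μ) = 2π × 9.167×10³ = 5.760×10⁴ s.
= 959.9 minutes.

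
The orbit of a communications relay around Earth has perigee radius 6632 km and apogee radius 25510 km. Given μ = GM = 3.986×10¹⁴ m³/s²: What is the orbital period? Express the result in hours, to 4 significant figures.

Semi-major axis a = (r_p + r_a)/2 = (6632.0 + 25510)/2 = 16071 km = 1.607×10⁷ m.
By Kepler's third law T = 2π√(a³/μ) = 2π × 3.227×10³ = 2.028×10⁴ s.
= 5.632 hours.

T ≈ 5.632 hours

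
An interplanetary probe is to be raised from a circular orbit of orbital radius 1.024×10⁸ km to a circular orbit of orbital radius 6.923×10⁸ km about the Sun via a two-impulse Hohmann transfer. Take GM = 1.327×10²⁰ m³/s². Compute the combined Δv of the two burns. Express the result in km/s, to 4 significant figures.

Δv_total ≈ 18.33 km/s

r₁ = 1.024×10⁸ km = 1.024×10¹¹ m.
r₂ = 6.923×10⁸ km = 6.923×10¹¹ m.
Transfer ellipse a_t = (r₁ + r₂)/2 = 3.974×10¹¹ m.
At r₁: circular v_c1 = √(μ/r₁) = 36000 m/s; transfer-perihelion v_p = √[μ(2/r₁ − 1/a_t)] = 47520 m/s.
Δv₁ = v_p − v_c1 = 11520 m/s.
At r₂: circular v_c2 = √(μ/r₂) = 13840 m/s; transfer-aphelion v_a = √[μ(2/r₂ − 1/a_t)] = 7028 m/s.
Δv₂ = v_c2 − v_a = 6817 m/s.
Total Δv = Δv₁ + Δv₂ = 18330 m/s = 18.33 km/s.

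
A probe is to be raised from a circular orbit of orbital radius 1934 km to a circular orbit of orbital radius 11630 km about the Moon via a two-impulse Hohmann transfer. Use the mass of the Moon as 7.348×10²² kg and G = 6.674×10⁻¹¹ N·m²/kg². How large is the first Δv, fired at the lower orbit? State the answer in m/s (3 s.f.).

μ = GM = 6.674×10⁻¹¹ × 7.348×10²² = 4.904×10¹² m³/s².
r₁ = 1934 km = 1.934×10⁶ m.
r₂ = 11630 km = 1.163×10⁷ m.
Transfer ellipse a_t = (r₁ + r₂)/2 = 6.782×10⁶ m.
At r₁: circular v_c1 = √(μ/r₁) = 1592 m/s; transfer-perilune v_p = √[μ(2/r₁ − 1/a_t)] = 2085 m/s.
Δv₁ = v_p − v_c1 = 492.9 m/s.

Δv ≈ 493 m/s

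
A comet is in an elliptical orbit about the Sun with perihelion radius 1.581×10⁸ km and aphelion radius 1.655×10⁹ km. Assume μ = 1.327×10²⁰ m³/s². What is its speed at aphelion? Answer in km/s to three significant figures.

Semi-major axis a = (r_p + r_a)/2 = 9.0655×10⁸ km = 9.066×10¹¹ m.
Vis-viva: v² = μ(2/r − 1/a) = 1.327×10²⁰ × (1.208×10⁻¹² − 1.103×10⁻¹²) = 1.398×10⁷ m²/s².
v = 3739 m/s = 3.739 km/s.

v ≈ 3.74 km/s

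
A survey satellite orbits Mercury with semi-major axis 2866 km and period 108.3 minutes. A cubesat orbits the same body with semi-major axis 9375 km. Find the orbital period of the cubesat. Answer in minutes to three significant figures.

Kepler's third law: T² ∝ a³, so T₂ = T₁ (a₂/a₁)^(3/2).
a₂/a₁ = 3.271, (a₂/a₁)^(3/2) = 5.916.
T₂ = 108.3 × 5.916 = 640.7 minutes.

T₂ ≈ 641 minutes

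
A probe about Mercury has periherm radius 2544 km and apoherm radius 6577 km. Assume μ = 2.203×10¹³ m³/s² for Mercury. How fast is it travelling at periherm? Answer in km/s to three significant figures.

v ≈ 3.53 km/s

Semi-major axis a = (r_p + r_a)/2 = 4560.5 km = 4.560×10⁶ m.
Vis-viva: v² = μ(2/r − 1/a) = 2.203×10¹³ × (7.862×10⁻⁷ − 2.193×10⁻⁷) = 1.249×10⁷ m²/s².
v = 3534 m/s = 3.534 km/s.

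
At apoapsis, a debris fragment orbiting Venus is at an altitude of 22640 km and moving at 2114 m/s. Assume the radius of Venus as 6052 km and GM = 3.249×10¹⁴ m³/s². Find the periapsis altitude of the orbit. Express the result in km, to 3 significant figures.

r_a = 6052 + 22640 = 28692 km = 2.869×10⁷ m.
Specific energy ε = v²/2 − μ/r = -9.089×10⁶ J/kg, so a = −μ/(2ε) = 1.787×10⁷ m.
The apsides satisfy r_p + r_a = 2a, so the periapsis radius is 2a − r_a = 7.054×10⁶ m = 7053.7 km.
Periapsis altitude = 7053.7 − 6052 = 1001.7 km.

periapsis altitude ≈ 1000 km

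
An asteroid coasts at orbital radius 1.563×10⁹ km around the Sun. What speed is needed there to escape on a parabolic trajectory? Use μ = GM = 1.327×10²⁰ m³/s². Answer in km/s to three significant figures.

r = 1.563×10⁹ km = 1.563×10¹² m.
Escape speed v_esc = √(2μ/r) = √(2 × 1.327×10²⁰ / 1.563×10¹²) = √(1.698×10⁸) = 13030 m/s.
= 13.03 km/s.

v_esc ≈ 13.0 km/s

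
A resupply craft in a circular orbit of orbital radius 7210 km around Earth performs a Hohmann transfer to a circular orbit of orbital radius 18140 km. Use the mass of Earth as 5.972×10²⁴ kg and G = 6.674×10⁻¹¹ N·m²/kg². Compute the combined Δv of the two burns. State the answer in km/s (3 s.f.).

μ = GM = 6.674×10⁻¹¹ × 5.972×10²⁴ = 3.986×10¹⁴ m³/s².
r₁ = 7210 km = 7.210×10⁶ m.
r₂ = 18140 km = 1.814×10⁷ m.
Transfer ellipse a_t = (r₁ + r₂)/2 = 1.268×10⁷ m.
At r₁: circular v_c1 = √(μ/r₁) = 7435 m/s; transfer-perigee v_p = √[μ(2/r₁ − 1/a_t)] = 8895 m/s.
Δv₁ = v_p − v_c1 = 1460 m/s.
At r₂: circular v_c2 = √(μ/r₂) = 4687 m/s; transfer-apogee v_a = √[μ(2/r₂ − 1/a_t)] = 3535 m/s.
Δv₂ = v_c2 − v_a = 1152 m/s.
Total Δv = Δv₁ + Δv₂ = 2612 m/s = 2.612 km/s.

Δv_total ≈ 2.61 km/s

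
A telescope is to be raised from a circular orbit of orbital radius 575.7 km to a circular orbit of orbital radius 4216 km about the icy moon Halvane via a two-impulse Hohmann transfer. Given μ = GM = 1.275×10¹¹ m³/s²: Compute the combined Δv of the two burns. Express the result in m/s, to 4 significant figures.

r₁ = 575.7 km = 5.757×10⁵ m.
r₂ = 4216 km = 4.216×10⁶ m.
Transfer ellipse a_t = (r₁ + r₂)/2 = 2.396×10⁶ m.
At r₁: circular v_c1 = √(μ/r₁) = 470.6 m/s; transfer-periapsis v_p = √[μ(2/r₁ − 1/a_t)] = 624.3 m/s.
Δv₁ = v_p − v_c1 = 153.7 m/s.
At r₂: circular v_c2 = √(μ/r₂) = 173.9 m/s; transfer-apoapsis v_a = √[μ(2/r₂ − 1/a_t)] = 85.25 m/s.
Δv₂ = v_c2 − v_a = 88.66 m/s.
Total Δv = Δv₁ + Δv₂ = 242.3 m/s.

Δv_total ≈ 242.3 m/s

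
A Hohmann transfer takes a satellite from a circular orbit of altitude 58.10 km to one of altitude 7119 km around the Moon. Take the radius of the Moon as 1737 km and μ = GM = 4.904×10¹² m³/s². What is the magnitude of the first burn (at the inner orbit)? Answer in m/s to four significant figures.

r₁ = 1737 + 58.10 = 1795.1 km = 1.7951×10⁶ m.
r₂ = 1737 + 7119 = 8856.0 km = 8.8560×10⁶ m.
Transfer ellipse a_t = (r₁ + r₂)/2 = 5.326×10⁶ m.
At r₁: circular v_c1 = √(μ/r₁) = 1653 m/s; transfer-perilune v_p = √[μ(2/r₁ − 1/a_t)] = 2131 m/s.
Δv₁ = v_p − v_c1 = 478.6 m/s.

Δv ≈ 478.6 m/s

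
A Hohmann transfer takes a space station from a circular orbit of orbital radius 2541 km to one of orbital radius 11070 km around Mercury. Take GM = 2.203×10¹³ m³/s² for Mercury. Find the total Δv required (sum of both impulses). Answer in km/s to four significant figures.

Δv_total ≈ 1.360 km/s

r₁ = 2541 km = 2.541×10⁶ m.
r₂ = 11070 km = 1.107×10⁷ m.
Transfer ellipse a_t = (r₁ + r₂)/2 = 6.806×10⁶ m.
At r₁: circular v_c1 = √(μ/r₁) = 2944 m/s; transfer-periherm v_p = √[μ(2/r₁ − 1/a_t)] = 3755 m/s.
Δv₁ = v_p − v_c1 = 810.9 m/s.
At r₂: circular v_c2 = √(μ/r₂) = 1411 m/s; transfer-apoherm v_a = √[μ(2/r₂ − 1/a_t)] = 862.0 m/s.
Δv₂ = v_c2 − v_a = 548.7 m/s.
Total Δv = Δv₁ + Δv₂ = 1360 m/s = 1.360 km/s.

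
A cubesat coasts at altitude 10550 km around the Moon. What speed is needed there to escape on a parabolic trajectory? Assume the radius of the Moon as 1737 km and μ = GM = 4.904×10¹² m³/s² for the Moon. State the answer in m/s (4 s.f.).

v_esc ≈ 893.4 m/s

r = 1737 + 10550 = 12287 km = 1.2287×10⁷ m.
Escape speed v_esc = √(2μ/r) = √(2 × 4.904×10¹² / 1.229×10⁷) = √(7.982×10⁵) = 893.4 m/s.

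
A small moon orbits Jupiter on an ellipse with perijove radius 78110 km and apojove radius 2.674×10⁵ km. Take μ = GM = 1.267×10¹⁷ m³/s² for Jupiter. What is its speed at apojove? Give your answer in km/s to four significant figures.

v ≈ 14.64 km/s

Semi-major axis a = (r_p + r_a)/2 = 1.7276×10⁵ km = 1.728×10⁸ m.
Vis-viva: v² = μ(2/r − 1/a) = 1.267×10¹⁷ × (7.479×10⁻⁹ − 5.789×10⁻⁹) = 2.142×10⁸ m²/s².
v = 14640 m/s = 14.64 km/s.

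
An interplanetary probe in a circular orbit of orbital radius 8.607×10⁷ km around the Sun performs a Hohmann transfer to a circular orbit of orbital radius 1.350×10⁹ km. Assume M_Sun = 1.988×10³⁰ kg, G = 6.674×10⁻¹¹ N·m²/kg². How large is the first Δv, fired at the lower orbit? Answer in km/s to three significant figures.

μ = GM = 6.674×10⁻¹¹ × 1.988×10³⁰ = 1.327×10²⁰ m³/s².
r₁ = 8.607×10⁷ km = 8.607×10¹⁰ m.
r₂ = 1.350×10⁹ km = 1.350×10¹² m.
Transfer ellipse a_t = (r₁ + r₂)/2 = 7.180×10¹¹ m.
At r₁: circular v_c1 = √(μ/r₁) = 39260 m/s; transfer-perihelion v_p = √[μ(2/r₁ − 1/a_t)] = 53840 m/s.
Δv₁ = v_p − v_c1 = 14570 m/s.
= 14.57 km/s.

Δv ≈ 14.6 km/s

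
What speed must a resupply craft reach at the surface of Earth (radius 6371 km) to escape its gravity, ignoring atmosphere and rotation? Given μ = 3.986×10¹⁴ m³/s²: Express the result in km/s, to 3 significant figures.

v_esc ≈ 11.2 km/s

r = R = 6.371×10⁶ m.
Escape speed v_esc = √(2μ/r) = √(2 × 3.986×10¹⁴ / 6.371×10⁶) = √(1.251×10⁸) = 11190 m/s.
= 11.19 km/s.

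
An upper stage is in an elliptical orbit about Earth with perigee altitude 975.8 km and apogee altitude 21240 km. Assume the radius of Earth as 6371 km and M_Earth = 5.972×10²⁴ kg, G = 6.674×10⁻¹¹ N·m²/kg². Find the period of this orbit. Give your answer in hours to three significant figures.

μ = GM = 6.674×10⁻¹¹ × 5.972×10²⁴ = 3.986×10¹⁴ m³/s².
r_p = 6371 + 975.8 = 7346.8 km = 7.3468×10⁶ m.
r_a = 6371 + 21240 = 27611 km = 2.7611×10⁷ m.
Semi-major axis a = (r_p + r_a)/2 = (7346.8 + 27611)/2 = 17479 km = 1.748×10⁷ m.
By Kepler's third law T = 2π√(a³/μ) = 2π × 3.660×10³ = 2.300×10⁴ s.
= 6.388 hours.

T ≈ 6.39 hours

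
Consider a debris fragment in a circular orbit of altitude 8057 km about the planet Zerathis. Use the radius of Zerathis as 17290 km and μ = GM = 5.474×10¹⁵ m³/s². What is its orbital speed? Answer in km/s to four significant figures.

r = 17290 + 8057 = 25347 km = 2.5347×10⁷ m.
For a circular orbit v = √(μ/r) = √(5.474×10¹⁵ / 2.535×10⁷) = √(2.160×10⁸) = 14700 m/s.
That is 14.70 km/s.

v ≈ 14.70 km/s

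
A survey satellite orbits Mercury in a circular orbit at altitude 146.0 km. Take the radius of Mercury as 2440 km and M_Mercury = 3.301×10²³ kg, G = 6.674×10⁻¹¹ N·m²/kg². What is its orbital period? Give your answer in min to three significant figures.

T ≈ 92.8 min

μ = GM = 6.674×10⁻¹¹ × 3.301×10²³ = 2.203×10¹³ m³/s².
r = 2440 + 146.0 = 2586.0 km = 2.5860×10⁶ m.
Kepler's third law: T = 2π√(r³/μ) = 2π√((2.586×10⁶)³ / 2.203×10¹³).
r³/μ = 7.850×10⁵ s², so T = 2π × 8.860×10² = 5.567×10³ s.
Converting: 5.567×10³ s ÷ 60.00 = 92.78 min.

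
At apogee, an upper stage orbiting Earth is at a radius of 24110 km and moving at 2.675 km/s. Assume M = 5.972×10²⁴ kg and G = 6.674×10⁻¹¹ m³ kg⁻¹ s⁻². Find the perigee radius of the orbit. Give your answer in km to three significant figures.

perigee radius ≈ 6660 km

μ = GM = 6.674×10⁻¹¹ × 5.972×10²⁴ = 3.986×10¹⁴ m³/s².
r_a = 2.411×10⁷ m.
Specific energy ε = v²/2 − μ/r = -1.295×10⁷ J/kg, so a = −μ/(2ε) = 1.538×10⁷ m.
The apsides satisfy r_p + r_a = 2a, so the perigee radius is 2a − r_a = 6.659×10⁶ m = 6659.3 km.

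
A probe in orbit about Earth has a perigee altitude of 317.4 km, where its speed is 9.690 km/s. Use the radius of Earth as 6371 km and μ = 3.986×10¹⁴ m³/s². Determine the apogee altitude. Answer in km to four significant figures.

apogee altitude ≈ 18460 km

r_p = 6371 + 317.4 = 6688.4 km = 6.688×10⁶ m.
Specific energy ε = v²/2 − μ/r = -1.265×10⁷ J/kg, so a = −μ/(2ε) = 1.576×10⁷ m.
The apsides satisfy r_p + r_a = 2a, so the apogee radius is 2a − r_p = 2.483×10⁷ m = 24827 km.
Apogee altitude = 24827 − 6371 = 18456 km.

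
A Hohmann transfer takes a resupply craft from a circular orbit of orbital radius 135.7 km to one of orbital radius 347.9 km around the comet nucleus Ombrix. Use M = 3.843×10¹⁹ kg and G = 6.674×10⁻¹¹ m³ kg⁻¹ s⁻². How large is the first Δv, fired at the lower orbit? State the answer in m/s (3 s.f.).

Δv ≈ 27.4 m/s

μ = GM = 6.674×10⁻¹¹ × 3.843×10¹⁹ = 2.565×10⁹ m³/s².
r₁ = 135.7 km = 1.357×10⁵ m.
r₂ = 347.9 km = 3.479×10⁵ m.
Transfer ellipse a_t = (r₁ + r₂)/2 = 2.418×10⁵ m.
At r₁: circular v_c1 = √(μ/r₁) = 137.5 m/s; transfer-periapsis v_p = √[μ(2/r₁ − 1/a_t)] = 164.9 m/s.
Δv₁ = v_p − v_c1 = 27.43 m/s.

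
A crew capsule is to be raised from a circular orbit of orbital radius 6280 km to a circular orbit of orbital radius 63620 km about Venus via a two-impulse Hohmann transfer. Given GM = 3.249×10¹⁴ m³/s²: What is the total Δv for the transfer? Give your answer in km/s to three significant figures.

Δv_total ≈ 3.81 km/s

r₁ = 6280 km = 6.280×10⁶ m.
r₂ = 63620 km = 6.362×10⁷ m.
Transfer ellipse a_t = (r₁ + r₂)/2 = 3.495×10⁷ m.
At r₁: circular v_c1 = √(μ/r₁) = 7193 m/s; transfer-periapsis v_p = √[μ(2/r₁ − 1/a_t)] = 9704 m/s.
Δv₁ = v_p − v_c1 = 2512 m/s.
At r₂: circular v_c2 = √(μ/r₂) = 2260 m/s; transfer-apoapsis v_a = √[μ(2/r₂ − 1/a_t)] = 957.9 m/s.
Δv₂ = v_c2 − v_a = 1302 m/s.
Total Δv = Δv₁ + Δv₂ = 3814 m/s = 3.814 km/s.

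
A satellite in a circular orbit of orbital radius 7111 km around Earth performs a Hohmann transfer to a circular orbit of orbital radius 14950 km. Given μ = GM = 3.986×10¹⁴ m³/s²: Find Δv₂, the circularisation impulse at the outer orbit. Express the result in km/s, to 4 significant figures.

r₁ = 7111 km = 7.111×10⁶ m.
r₂ = 14950 km = 1.495×10⁷ m.
Transfer ellipse a_t = (r₁ + r₂)/2 = 1.103×10⁷ m.
At r₁: circular v_c1 = √(μ/r₁) = 7487 m/s; transfer-perigee v_p = √[μ(2/r₁ − 1/a_t)] = 8716 m/s.
At r₂: circular v_c2 = √(μ/r₂) = 5164 m/s; transfer-apogee v_a = √[μ(2/r₂ − 1/a_t)] = 4146 m/s.
Δv₂ = v_c2 − v_a = 1018 m/s.
= 1.018 km/s.

Δv ≈ 1.018 km/s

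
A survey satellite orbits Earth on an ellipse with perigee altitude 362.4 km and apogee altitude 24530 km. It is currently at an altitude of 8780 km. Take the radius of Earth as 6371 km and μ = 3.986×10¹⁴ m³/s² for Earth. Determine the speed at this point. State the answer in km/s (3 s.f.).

v ≈ 5.61 km/s

r_p = 6371 + 362.4 = 6733.4 km = 6.7334×10⁶ m.
r_a = 6371 + 24530 = 30901 km = 3.0901×10⁷ m.
r = 6371 + 8780 = 15151 km = 1.515×10⁷ m.
Semi-major axis a = (r_p + r_a)/2 = 18817 km = 1.882×10⁷ m.
Vis-viva: v² = μ(2/r − 1/a) = 3.986×10¹⁴ × (1.320×10⁻⁷ − 5.314×10⁻⁸) = 3.143×10⁷ m²/s².
v = 5607 m/s = 5.607 km/s.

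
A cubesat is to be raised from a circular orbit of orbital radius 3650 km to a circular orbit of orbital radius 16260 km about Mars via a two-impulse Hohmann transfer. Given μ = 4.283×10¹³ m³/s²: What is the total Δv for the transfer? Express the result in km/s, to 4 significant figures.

Δv_total ≈ 1.593 km/s

r₁ = 3650 km = 3.650×10⁶ m.
r₂ = 16260 km = 1.626×10⁷ m.
Transfer ellipse a_t = (r₁ + r₂)/2 = 9.955×10⁶ m.
At r₁: circular v_c1 = √(μ/r₁) = 3426 m/s; transfer-periapsis v_p = √[μ(2/r₁ − 1/a_t)] = 4378 m/s.
Δv₁ = v_p − v_c1 = 952.4 m/s.
At r₂: circular v_c2 = √(μ/r₂) = 1623 m/s; transfer-apoapsis v_a = √[μ(2/r₂ − 1/a_t)] = 982.7 m/s.
Δv₂ = v_c2 − v_a = 640.2 m/s.
Total Δv = Δv₁ + Δv₂ = 1593 m/s = 1.593 km/s.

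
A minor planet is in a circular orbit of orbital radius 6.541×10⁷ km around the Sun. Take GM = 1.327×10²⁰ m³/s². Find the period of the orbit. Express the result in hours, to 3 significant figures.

T ≈ 2530 hours

r = 6.541×10⁷ km = 6.541×10¹⁰ m.
Kepler's third law: T = 2π√(r³/μ) = 2π√((6.541×10¹⁰)³ / 1.327×10²⁰).
r³/μ = 2.109×10¹² s², so T = 2π × 1.452×10⁶ = 9.125×10⁶ s.
Converting: 9.125×10⁶ s ÷ 3600 = 2535 hours.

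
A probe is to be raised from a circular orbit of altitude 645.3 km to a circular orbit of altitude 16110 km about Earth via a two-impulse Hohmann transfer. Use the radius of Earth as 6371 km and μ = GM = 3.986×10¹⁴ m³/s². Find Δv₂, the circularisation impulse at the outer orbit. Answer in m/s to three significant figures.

Δv ≈ 1310 m/s

r₁ = 6371 + 645.3 = 7016.3 km = 7.0163×10⁶ m.
r₂ = 6371 + 16110 = 22481 km = 2.2481×10⁷ m.
Transfer ellipse a_t = (r₁ + r₂)/2 = 1.475×10⁷ m.
At r₁: circular v_c1 = √(μ/r₁) = 7537 m/s; transfer-perigee v_p = √[μ(2/r₁ − 1/a_t)] = 9306 m/s.
At r₂: circular v_c2 = √(μ/r₂) = 4211 m/s; transfer-apogee v_a = √[μ(2/r₂ − 1/a_t)] = 2904 m/s.
Δv₂ = v_c2 − v_a = 1306 m/s.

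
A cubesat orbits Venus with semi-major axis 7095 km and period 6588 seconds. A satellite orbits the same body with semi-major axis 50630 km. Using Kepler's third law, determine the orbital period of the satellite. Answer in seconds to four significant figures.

Kepler's third law: T² ∝ a³, so T₂ = T₁ (a₂/a₁)^(3/2).
a₂/a₁ = 7.136, (a₂/a₁)^(3/2) = 19.06.
T₂ = 6588 × 19.06 = 1.256×10⁵ seconds.

T₂ ≈ 1.256×10⁵ seconds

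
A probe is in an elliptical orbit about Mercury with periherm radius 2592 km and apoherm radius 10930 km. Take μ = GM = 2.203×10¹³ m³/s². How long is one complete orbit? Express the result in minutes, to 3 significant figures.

Semi-major axis a = (r_p + r_a)/2 = (2592.0 + 10930)/2 = 6761.0 km = 6.761×10⁶ m.
By Kepler's third law T = 2π√(a³/μ) = 2π × 3.745×10³ = 2.353×10⁴ s.
= 392.2 minutes.

T ≈ 392 minutes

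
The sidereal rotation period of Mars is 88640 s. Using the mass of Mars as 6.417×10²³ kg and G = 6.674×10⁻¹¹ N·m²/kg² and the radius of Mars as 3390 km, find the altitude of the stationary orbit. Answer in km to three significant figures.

h_sync ≈ 17000 km

μ = GM = 6.674×10⁻¹¹ × 6.417×10²³ = 4.283×10¹³ m³/s².
A synchronous orbit has period T, so by Kepler's third law a = (μT²/4π²)^(1/3).
μT²/4π² = 4.283×10¹³ × (8.864×10⁴)² / 39.48 = 8.524×10²¹ m³.
a = 2.043×10⁷ m = 20427 km.
Altitude h = a − R = 20427 − 3390 = 17037 km.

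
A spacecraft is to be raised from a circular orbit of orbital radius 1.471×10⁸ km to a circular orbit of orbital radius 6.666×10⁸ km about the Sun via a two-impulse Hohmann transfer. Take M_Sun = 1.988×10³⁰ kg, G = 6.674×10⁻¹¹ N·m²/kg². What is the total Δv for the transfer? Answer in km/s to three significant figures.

μ = GM = 6.674×10⁻¹¹ × 1.988×10³⁰ = 1.327×10²⁰ m³/s².
r₁ = 1.471×10⁸ km = 1.471×10¹¹ m.
r₂ = 6.666×10⁸ km = 6.666×10¹¹ m.
Transfer ellipse a_t = (r₁ + r₂)/2 = 4.068×10¹¹ m.
At r₁: circular v_c1 = √(μ/r₁) = 30030 m/s; transfer-perihelion v_p = √[μ(2/r₁ − 1/a_t)] = 38440 m/s.
Δv₁ = v_p − v_c1 = 8410 m/s.
At r₂: circular v_c2 = √(μ/r₂) = 14110 m/s; transfer-aphelion v_a = √[μ(2/r₂ − 1/a_t)] = 8483 m/s.
Δv₂ = v_c2 − v_a = 5625 m/s.
Total Δv = Δv₁ + Δv₂ = 14030 m/s = 14.03 km/s.

Δv_total ≈ 14.0 km/s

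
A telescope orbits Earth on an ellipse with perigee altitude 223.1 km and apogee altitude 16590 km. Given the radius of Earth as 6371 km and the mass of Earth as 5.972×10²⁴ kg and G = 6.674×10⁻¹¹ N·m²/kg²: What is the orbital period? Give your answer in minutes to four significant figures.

T ≈ 298.0 minutes

μ = GM = 6.674×10⁻¹¹ × 5.972×10²⁴ = 3.986×10¹⁴ m³/s².
r_p = 6371 + 223.1 = 6594.1 km = 6.5941×10⁶ m.
r_a = 6371 + 16590 = 22961 km = 2.2961×10⁷ m.
Semi-major axis a = (r_p + r_a)/2 = (6594.1 + 22961)/2 = 14778 km = 1.478×10⁷ m.
By Kepler's third law T = 2π√(a³/μ) = 2π × 2.845×10³ = 1.788×10⁴ s.
= 298.0 minutes.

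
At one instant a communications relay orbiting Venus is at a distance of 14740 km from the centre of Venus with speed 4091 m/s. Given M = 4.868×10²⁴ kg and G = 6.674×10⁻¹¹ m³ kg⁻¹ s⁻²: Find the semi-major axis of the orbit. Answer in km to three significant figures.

μ = GM = 6.674×10⁻¹¹ × 4.868×10²⁴ = 3.249×10¹⁴ m³/s².
r = 1.474×10⁷ m.
Specific orbital energy ε = v²/2 − μ/r = (4091)²/2 − 3.249×10¹⁴/1.474×10⁷ = -1.367×10⁷ J/kg.
Since ε = −μ/(2a), a = −μ/(2ε) = 1.188×10⁷ m = 11880 km.

a ≈ 11900 km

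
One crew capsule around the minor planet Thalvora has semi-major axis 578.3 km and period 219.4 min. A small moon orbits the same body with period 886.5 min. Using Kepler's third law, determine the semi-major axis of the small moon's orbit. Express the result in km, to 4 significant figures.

Kepler's third law: a³ ∝ T², so a₂ = a₁ (T₂/T₁)^(2/3).
T₂/T₁ = 4.041, (T₂/T₁)^(2/3) = 2.537.
a₂ = 578.3 × 2.537 = 1467 km.

a₂ ≈ 1467 km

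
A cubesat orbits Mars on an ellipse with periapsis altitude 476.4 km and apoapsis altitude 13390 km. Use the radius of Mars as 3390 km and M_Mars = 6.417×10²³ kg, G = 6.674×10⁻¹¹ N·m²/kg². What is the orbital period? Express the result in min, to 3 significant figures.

μ = GM = 6.674×10⁻¹¹ × 6.417×10²³ = 4.283×10¹³ m³/s².
r_p = 3390 + 476.4 = 3866.4 km = 3.8664×10⁶ m.
r_a = 3390 + 13390 = 16780 km = 1.6780×10⁷ m.
Semi-major axis a = (r_p + r_a)/2 = (3866.4 + 16780)/2 = 10323 km = 1.032×10⁷ m.
By Kepler's third law T = 2π√(a³/μ) = 2π × 5.068×10³ = 3.185×10⁴ s.
= 530.8 min.

T ≈ 531 min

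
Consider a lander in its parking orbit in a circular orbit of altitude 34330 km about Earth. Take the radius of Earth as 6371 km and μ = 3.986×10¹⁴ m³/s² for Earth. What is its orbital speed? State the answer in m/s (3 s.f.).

v ≈ 3130 m/s

r = 6371 + 34330 = 40701 km = 4.0701×10⁷ m.
For a circular orbit v = √(μ/r) = √(3.986×10¹⁴ / 4.070×10⁷) = √(9.793×10⁶) = 3129 m/s.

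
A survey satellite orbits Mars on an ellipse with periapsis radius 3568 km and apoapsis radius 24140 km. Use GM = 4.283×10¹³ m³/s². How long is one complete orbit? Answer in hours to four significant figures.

Semi-major axis a = (r_p + r_a)/2 = (3568.0 + 24140)/2 = 13854 km = 1.385×10⁷ m.
By Kepler's third law T = 2π√(a³/μ) = 2π × 7.879×10³ = 4.951×10⁴ s.
= 13.75 hours.

T ≈ 13.75 hours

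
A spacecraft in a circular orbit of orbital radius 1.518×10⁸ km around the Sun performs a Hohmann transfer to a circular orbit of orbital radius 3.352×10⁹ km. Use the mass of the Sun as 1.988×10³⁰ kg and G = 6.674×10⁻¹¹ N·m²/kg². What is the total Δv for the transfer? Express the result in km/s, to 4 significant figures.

Δv_total ≈ 15.77 km/s

μ = GM = 6.674×10⁻¹¹ × 1.988×10³⁰ = 1.327×10²⁰ m³/s².
r₁ = 1.518×10⁸ km = 1.518×10¹¹ m.
r₂ = 3.352×10⁹ km = 3.352×10¹² m.
Transfer ellipse a_t = (r₁ + r₂)/2 = 1.752×10¹² m.
At r₁: circular v_c1 = √(μ/r₁) = 29560 m/s; transfer-perihelion v_p = √[μ(2/r₁ − 1/a_t)] = 40890 m/s.
Δv₁ = v_p − v_c1 = 11330 m/s.
At r₂: circular v_c2 = √(μ/r₂) = 6291 m/s; transfer-aphelion v_a = √[μ(2/r₂ − 1/a_t)] = 1852 m/s.
Δv₂ = v_c2 − v_a = 4439 m/s.
Total Δv = Δv₁ + Δv₂ = 15770 m/s = 15.77 km/s.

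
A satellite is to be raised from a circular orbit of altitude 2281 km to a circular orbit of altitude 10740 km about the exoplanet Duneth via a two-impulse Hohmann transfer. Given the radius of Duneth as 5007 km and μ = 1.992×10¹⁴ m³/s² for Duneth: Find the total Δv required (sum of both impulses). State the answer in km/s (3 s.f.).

r₁ = 5007 + 2281 = 7288.0 km = 7.2880×10⁶ m.
r₂ = 5007 + 10740 = 15747 km = 1.5747×10⁷ m.
Transfer ellipse a_t = (r₁ + r₂)/2 = 1.152×10⁷ m.
At r₁: circular v_c1 = √(μ/r₁) = 5228 m/s; transfer-periapsis v_p = √[μ(2/r₁ − 1/a_t)] = 6113 m/s.
Δv₁ = v_p − v_c1 = 885.0 m/s.
At r₂: circular v_c2 = √(μ/r₂) = 3557 m/s; transfer-apoapsis v_a = √[μ(2/r₂ − 1/a_t)] = 2829 m/s.
Δv₂ = v_c2 − v_a = 727.4 m/s.
Total Δv = Δv₁ + Δv₂ = 1612 m/s = 1.612 km/s.

Δv_total ≈ 1.61 km/s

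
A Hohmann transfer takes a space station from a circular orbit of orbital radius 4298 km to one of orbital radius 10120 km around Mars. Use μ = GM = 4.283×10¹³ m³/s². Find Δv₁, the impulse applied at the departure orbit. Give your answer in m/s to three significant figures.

Δv ≈ 583 m/s

r₁ = 4298 km = 4.298×10⁶ m.
r₂ = 10120 km = 1.012×10⁷ m.
Transfer ellipse a_t = (r₁ + r₂)/2 = 7.209×10⁶ m.
At r₁: circular v_c1 = √(μ/r₁) = 3157 m/s; transfer-periapsis v_p = √[μ(2/r₁ − 1/a_t)] = 3740 m/s.
Δv₁ = v_p − v_c1 = 583.4 m/s.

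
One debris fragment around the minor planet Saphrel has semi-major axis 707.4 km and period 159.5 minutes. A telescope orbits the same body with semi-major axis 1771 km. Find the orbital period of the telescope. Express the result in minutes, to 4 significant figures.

Kepler's third law: T² ∝ a³, so T₂ = T₁ (a₂/a₁)^(3/2).
a₂/a₁ = 2.504, (a₂/a₁)^(3/2) = 3.961.
T₂ = 159.5 × 3.961 = 631.8 minutes.

T₂ ≈ 631.8 minutes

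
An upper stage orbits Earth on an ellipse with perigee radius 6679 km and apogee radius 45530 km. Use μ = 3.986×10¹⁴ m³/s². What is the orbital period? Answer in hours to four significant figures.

Semi-major axis a = (r_p + r_a)/2 = (6679.0 + 45530)/2 = 26104 km = 2.610×10⁷ m.
By Kepler's third law T = 2π√(a³/μ) = 2π × 6.680×10³ = 4.197×10⁴ s.
= 11.66 hours.

T ≈ 11.66 hours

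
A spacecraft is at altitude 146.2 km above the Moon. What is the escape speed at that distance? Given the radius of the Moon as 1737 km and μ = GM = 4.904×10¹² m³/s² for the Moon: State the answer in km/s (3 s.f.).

v_esc ≈ 2.28 km/s

r = 1737 + 146.2 = 1883.2 km = 1.8832×10⁶ m.
Escape speed v_esc = √(2μ/r) = √(2 × 4.904×10¹² / 1.883×10⁶) = √(5.208×10⁶) = 2282 m/s.
= 2.282 km/s.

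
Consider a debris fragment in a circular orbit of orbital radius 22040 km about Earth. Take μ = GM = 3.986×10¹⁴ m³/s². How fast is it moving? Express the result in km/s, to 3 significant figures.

r = 22040 km = 2.204×10⁷ m.
For a circular orbit v = √(μ/r) = √(3.986×10¹⁴ / 2.204×10⁷) = √(1.809×10⁷) = 4253 m/s.
That is 4.253 km/s.

v ≈ 4.25 km/s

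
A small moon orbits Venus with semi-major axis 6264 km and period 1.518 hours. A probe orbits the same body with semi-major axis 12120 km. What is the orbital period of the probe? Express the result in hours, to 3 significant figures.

T₂ ≈ 4.09 hours

Kepler's third law: T² ∝ a³, so T₂ = T₁ (a₂/a₁)^(3/2).
a₂/a₁ = 1.935, (a₂/a₁)^(3/2) = 2.691.
T₂ = 1.518 × 2.691 = 4.086 hours.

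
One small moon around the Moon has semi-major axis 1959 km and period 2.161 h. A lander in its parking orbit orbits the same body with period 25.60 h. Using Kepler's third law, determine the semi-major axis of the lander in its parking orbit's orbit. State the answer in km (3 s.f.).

Kepler's third law: a³ ∝ T², so a₂ = a₁ (T₂/T₁)^(2/3).
T₂/T₁ = 11.85, (T₂/T₁)^(2/3) = 5.197.
a₂ = 1959 × 5.197 = 10180 km.

a₂ ≈ 10200 km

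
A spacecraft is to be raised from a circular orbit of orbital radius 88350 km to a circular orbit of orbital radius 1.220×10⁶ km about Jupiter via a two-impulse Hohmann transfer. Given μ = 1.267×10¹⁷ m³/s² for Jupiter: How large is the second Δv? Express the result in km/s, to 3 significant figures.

Δv ≈ 6.45 km/s

r₁ = 88350 km = 8.835×10⁷ m.
r₂ = 1.220×10⁶ km = 1.220×10⁹ m.
Transfer ellipse a_t = (r₁ + r₂)/2 = 6.542×10⁸ m.
At r₁: circular v_c1 = √(μ/r₁) = 37870 m/s; transfer-perijove v_p = √[μ(2/r₁ − 1/a_t)] = 51720 m/s.
At r₂: circular v_c2 = √(μ/r₂) = 10190 m/s; transfer-apojove v_a = √[μ(2/r₂ − 1/a_t)] = 3745 m/s.
Δv₂ = v_c2 − v_a = 6446 m/s.
= 6.446 km/s.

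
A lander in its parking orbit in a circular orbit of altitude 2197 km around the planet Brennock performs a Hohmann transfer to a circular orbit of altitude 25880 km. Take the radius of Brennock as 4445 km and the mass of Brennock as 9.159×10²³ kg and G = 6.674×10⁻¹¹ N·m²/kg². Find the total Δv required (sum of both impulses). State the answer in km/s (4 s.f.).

μ = GM = 6.674×10⁻¹¹ × 9.159×10²³ = 6.113×10¹³ m³/s².
r₁ = 4445 + 2197 = 6642.0 km = 6.6420×10⁶ m.
r₂ = 4445 + 25880 = 30325 km = 3.0325×10⁷ m.
Transfer ellipse a_t = (r₁ + r₂)/2 = 1.848×10⁷ m.
At r₁: circular v_c1 = √(μ/r₁) = 3034 m/s; transfer-periapsis v_p = √[μ(2/r₁ − 1/a_t)] = 3886 m/s.
Δv₁ = v_p − v_c1 = 852.1 m/s.
At r₂: circular v_c2 = √(μ/r₂) = 1420 m/s; transfer-apoapsis v_a = √[μ(2/r₂ − 1/a_t)] = 851.1 m/s.
Δv₂ = v_c2 − v_a = 568.7 m/s.
Total Δv = Δv₁ + Δv₂ = 1421 m/s = 1.421 km/s.

Δv_total ≈ 1.421 km/s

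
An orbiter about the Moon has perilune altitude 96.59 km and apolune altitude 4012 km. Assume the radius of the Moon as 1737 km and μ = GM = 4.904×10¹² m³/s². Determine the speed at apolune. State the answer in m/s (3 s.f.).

v ≈ 642 m/s

r_p = 1737 + 96.59 = 1833.6 km = 1.8336×10⁶ m.
r_a = 1737 + 4012 = 5749.0 km = 5.7490×10⁶ m.
Semi-major axis a = (r_p + r_a)/2 = 3791.3 km = 3.791×10⁶ m.
Vis-viva: v² = μ(2/r − 1/a) = 4.904×10¹² × (3.479×10⁻⁷ − 2.638×10⁻⁷) = 4.125×10⁵ m²/s².
v = 642.3 m/s.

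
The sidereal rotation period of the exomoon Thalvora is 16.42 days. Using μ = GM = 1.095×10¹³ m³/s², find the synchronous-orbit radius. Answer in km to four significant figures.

r_sync ≈ 82340 km

T = 16.42 days = 1.419×10⁶ s.
A synchronous orbit has period T, so by Kepler's third law a = (μT²/4π²)^(1/3).
μT²/4π² = 1.095×10¹³ × (1.419×10⁶)² / 39.48 = 5.582×10²³ m³.
a = 8.234×10⁷ m = 82340 km.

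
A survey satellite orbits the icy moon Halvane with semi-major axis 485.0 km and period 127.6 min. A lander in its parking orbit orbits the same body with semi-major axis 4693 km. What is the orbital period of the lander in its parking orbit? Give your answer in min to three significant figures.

T₂ ≈ 3840 min

Kepler's third law: T² ∝ a³, so T₂ = T₁ (a₂/a₁)^(3/2).
a₂/a₁ = 9.676, (a₂/a₁)^(3/2) = 30.10.
T₂ = 127.6 × 30.10 = 3841 min.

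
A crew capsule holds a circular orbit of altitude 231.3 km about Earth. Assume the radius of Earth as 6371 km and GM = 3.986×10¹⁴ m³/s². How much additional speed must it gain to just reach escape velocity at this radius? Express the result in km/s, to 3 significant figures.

Δv ≈ 3.22 km/s

r = 6371 + 231.3 = 6602.3 km = 6.6023×10⁶ m.
Circular speed v_c = √(μ/r) = 7770 m/s.
Escape speed v_esc = √(2μ/r) = √2 × v_c = 10990 m/s.
Δv = v_esc − v_c = 3218 m/s = 3.218 km/s.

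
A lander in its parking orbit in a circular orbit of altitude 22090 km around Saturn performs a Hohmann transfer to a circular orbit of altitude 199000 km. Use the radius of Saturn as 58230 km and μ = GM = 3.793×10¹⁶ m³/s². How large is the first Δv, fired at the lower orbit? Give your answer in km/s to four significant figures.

Δv ≈ 5.097 km/s

r₁ = 58230 + 22090 = 80320 km = 8.0320×10⁷ m.
r₂ = 58230 + 199000 = 257230 km = 2.5723×10⁸ m.
Transfer ellipse a_t = (r₁ + r₂)/2 = 1.688×10⁸ m.
At r₁: circular v_c1 = √(μ/r₁) = 21730 m/s; transfer-perikrone v_p = √[μ(2/r₁ − 1/a_t)] = 26830 m/s.
Δv₁ = v_p − v_c1 = 5097 m/s.
= 5.097 km/s.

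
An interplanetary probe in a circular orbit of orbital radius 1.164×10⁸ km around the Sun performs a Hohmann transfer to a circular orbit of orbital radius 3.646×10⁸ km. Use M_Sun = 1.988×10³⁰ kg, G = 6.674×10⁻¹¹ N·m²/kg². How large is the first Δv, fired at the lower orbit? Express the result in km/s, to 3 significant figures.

Δv ≈ 7.81 km/s

μ = GM = 6.674×10⁻¹¹ × 1.988×10³⁰ = 1.327×10²⁰ m³/s².
r₁ = 1.164×10⁸ km = 1.164×10¹¹ m.
r₂ = 3.646×10⁸ km = 3.646×10¹¹ m.
Transfer ellipse a_t = (r₁ + r₂)/2 = 2.405×10¹¹ m.
At r₁: circular v_c1 = √(μ/r₁) = 33760 m/s; transfer-perihelion v_p = √[μ(2/r₁ − 1/a_t)] = 41570 m/s.
Δv₁ = v_p − v_c1 = 7808 m/s.
= 7.808 km/s.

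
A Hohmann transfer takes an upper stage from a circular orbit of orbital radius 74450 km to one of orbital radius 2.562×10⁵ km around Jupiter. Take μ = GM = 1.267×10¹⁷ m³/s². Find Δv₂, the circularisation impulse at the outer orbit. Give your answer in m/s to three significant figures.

Δv ≈ 7310 m/s

r₁ = 74450 km = 7.445×10⁷ m.
r₂ = 2.562×10⁵ km = 2.562×10⁸ m.
Transfer ellipse a_t = (r₁ + r₂)/2 = 1.653×10⁸ m.
At r₁: circular v_c1 = √(μ/r₁) = 41250 m/s; transfer-perijove v_p = √[μ(2/r₁ − 1/a_t)] = 51350 m/s.
At r₂: circular v_c2 = √(μ/r₂) = 22240 m/s; transfer-apojove v_a = √[μ(2/r₂ − 1/a_t)] = 14920 m/s.
Δv₂ = v_c2 − v_a = 7315 m/s.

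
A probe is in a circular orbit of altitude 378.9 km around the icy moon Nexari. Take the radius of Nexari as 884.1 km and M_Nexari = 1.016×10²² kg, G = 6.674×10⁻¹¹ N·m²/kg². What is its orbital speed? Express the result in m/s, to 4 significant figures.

v ≈ 732.7 m/s

μ = GM = 6.674×10⁻¹¹ × 1.016×10²² = 6.781×10¹¹ m³/s².
r = 884.1 + 378.9 = 1263.0 km = 1.2630×10⁶ m.
For a circular orbit v = √(μ/r) = √(6.781×10¹¹ / 1.263×10⁶) = √(5.369×10⁵) = 732.7 m/s.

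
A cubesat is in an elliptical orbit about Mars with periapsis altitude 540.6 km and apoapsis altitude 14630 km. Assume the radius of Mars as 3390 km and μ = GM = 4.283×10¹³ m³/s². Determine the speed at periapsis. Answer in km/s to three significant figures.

v ≈ 4.23 km/s

r_p = 3390 + 540.6 = 3930.6 km = 3.9306×10⁶ m.
r_a = 3390 + 14630 = 18020 km = 1.8020×10⁷ m.
Semi-major axis a = (r_p + r_a)/2 = 10975 km = 1.098×10⁷ m.
Vis-viva: v² = μ(2/r − 1/a) = 4.283×10¹³ × (5.088×10⁻⁷ − 9.111×10⁻⁸) = 1.789×10⁷ m²/s².
v = 4230 m/s = 4.230 km/s.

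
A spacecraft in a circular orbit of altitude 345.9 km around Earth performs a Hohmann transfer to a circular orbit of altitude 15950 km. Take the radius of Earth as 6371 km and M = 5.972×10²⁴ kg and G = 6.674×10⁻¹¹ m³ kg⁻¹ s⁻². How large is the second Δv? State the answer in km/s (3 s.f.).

Δv ≈ 1.35 km/s

μ = GM = 6.674×10⁻¹¹ × 5.972×10²⁴ = 3.986×10¹⁴ m³/s².
r₁ = 6371 + 345.9 = 6716.9 km = 6.7169×10⁶ m.
r₂ = 6371 + 15950 = 22321 km = 2.2321×10⁷ m.
Transfer ellipse a_t = (r₁ + r₂)/2 = 1.452×10⁷ m.
At r₁: circular v_c1 = √(μ/r₁) = 7703 m/s; transfer-perigee v_p = √[μ(2/r₁ − 1/a_t)] = 9551 m/s.
At r₂: circular v_c2 = √(μ/r₂) = 4226 m/s; transfer-apogee v_a = √[μ(2/r₂ − 1/a_t)] = 2874 m/s.
Δv₂ = v_c2 − v_a = 1352 m/s.
= 1.352 km/s.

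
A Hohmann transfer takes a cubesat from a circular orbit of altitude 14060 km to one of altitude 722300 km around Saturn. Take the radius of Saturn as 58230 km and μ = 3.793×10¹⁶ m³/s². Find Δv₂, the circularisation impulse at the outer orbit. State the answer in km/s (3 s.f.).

r₁ = 58230 + 14060 = 72290 km = 7.2290×10⁷ m.
r₂ = 58230 + 722300 = 780530 km = 7.8053×10⁸ m.
Transfer ellipse a_t = (r₁ + r₂)/2 = 4.264×10⁸ m.
At r₁: circular v_c1 = √(μ/r₁) = 22910 m/s; transfer-perikrone v_p = √[μ(2/r₁ − 1/a_t)] = 30990 m/s.
At r₂: circular v_c2 = √(μ/r₂) = 6971 m/s; transfer-apokrone v_a = √[μ(2/r₂ − 1/a_t)] = 2870 m/s.
Δv₂ = v_c2 − v_a = 4101 m/s.
= 4.101 km/s.

Δv ≈ 4.10 km/s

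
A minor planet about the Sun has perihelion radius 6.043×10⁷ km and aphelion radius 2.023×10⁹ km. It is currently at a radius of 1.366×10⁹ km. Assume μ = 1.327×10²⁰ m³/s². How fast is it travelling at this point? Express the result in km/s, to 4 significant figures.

Semi-major axis a = (r_p + r_a)/2 = 1.0417×10⁹ km = 1.042×10¹² m.
Vis-viva: v² = μ(2/r − 1/a) = 1.327×10²⁰ × (1.464×10⁻¹² − 9.600×10⁻¹³) = 6.690×10⁷ m²/s².
v = 8179 m/s = 8.179 km/s.

v ≈ 8.179 km/s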